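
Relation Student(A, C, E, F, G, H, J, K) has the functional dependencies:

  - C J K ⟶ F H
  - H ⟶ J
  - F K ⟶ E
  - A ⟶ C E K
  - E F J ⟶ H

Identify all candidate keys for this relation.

(A, G, H), (A, G, J)

Attributes A, G never appear on any right-hand side, so every candidate key must contain {A, G}.
{A, G}⁺ = {A, C, E, G, K}, which is not all of the schema, so we must add further attributes.
{A, G, H}⁺: H→J adds J; A→CEK adds C, E, K; CJK→FH adds F → {A, C, E, F, G, H, J, K}. Minimal: {G, H}⁺ = {G, H, J}; {A, H}⁺ = {A, C, E, F, H, J, K}; {A, G}⁺ = {A, C, E, G, K} — none reach the full schema.
{A, G, J}⁺: A→CEK adds C, E, K; CJK→FH adds F, H → {A, C, E, F, G, H, J, K}. Minimal: {G, J}⁺ = {G, J}; {A, J}⁺ = {A, C, E, F, H, J, K}; {A, G}⁺ = {A, C, E, G, K} — none reach the full schema.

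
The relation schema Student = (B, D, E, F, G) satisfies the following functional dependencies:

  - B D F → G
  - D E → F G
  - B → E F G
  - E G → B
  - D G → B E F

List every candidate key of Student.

Attribute D never appears on the right-hand side of any dependency, so D must belong to every candidate key.
{D}⁺ = {D}, which is not all of the schema, so we must add further attributes.
{B, D}⁺: B→EFG adds E, F, G → {B, D, E, F, G}.
{D, E}⁺: DE→FG adds F, G; EG→B adds B → {B, D, E, F, G}.
{D, G}⁺: DG→BEF adds B, E, F → {B, D, E, F, G}.

BD, DE, DG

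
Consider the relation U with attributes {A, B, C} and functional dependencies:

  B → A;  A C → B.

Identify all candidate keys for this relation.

Attribute C never appears on the right-hand side of any dependency, so C must belong to every candidate key.
{C}⁺ = {C}, which is not all of the schema, so we must add further attributes.
{A, C}⁺: AC→B adds B → {A, B, C}. Minimal: {C}⁺ = {C}; {A}⁺ = {A} — none reach the full schema.
{B, C}⁺: B→A adds A → {A, B, C}. Minimal: {C}⁺ = {C}; {B}⁺ = {A, B} — none reach the full schema.
Any other superkey contains one of these as a subset, so there are no further candidate keys.

{A, C}, {B, C}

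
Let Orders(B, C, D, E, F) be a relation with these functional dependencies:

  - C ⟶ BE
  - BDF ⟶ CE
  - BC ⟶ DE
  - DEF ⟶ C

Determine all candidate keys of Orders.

{C, F}, {B, D, F}, {D, E, F}

{C, F}⁺: C→BE adds B, E; BC→DE adds D → {B, C, D, E, F}. Minimal: {F}⁺ = {F}; {C}⁺ = {B, C, D, E} — none reach the full schema.
{B, D, F}⁺: BDF→CE adds C, E → {B, C, D, E, F}. Minimal: {D, F}⁺ = {D, F}; {B, F}⁺ = {B, F}; {B, D}⁺ = {B, D} — none reach the full schema.
{D, E, F}⁺: DEF→C adds C; C→BE adds B → {B, C, D, E, F}. Minimal: {E, F}⁺ = {E, F}; {D, F}⁺ = {D, F}; {D, E}⁺ = {D, E} — none reach the full schema.
Any other superkey contains one of these as a subset, so there are no further candidate keys.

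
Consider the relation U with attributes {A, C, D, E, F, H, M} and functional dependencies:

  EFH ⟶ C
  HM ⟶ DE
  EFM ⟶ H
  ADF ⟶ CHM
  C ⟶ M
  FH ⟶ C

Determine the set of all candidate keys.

{A, D, F}, {A, F, H}, {A, C, E, F}, {A, E, F, M}

Attributes A, F never appear on any right-hand side, so every candidate key must contain {A, F}.
{A, F}⁺ = {A, F}, which is not all of the schema, so we must add further attributes.
{A, D, F}⁺: ADF→CHM adds C, H, M; HM→DE adds E → {A, C, D, E, F, H, M}. Minimal: {D, F}⁺ = {D, F}; {A, F}⁺ = {A, F}; {A, D}⁺ = {A, D} — none reach the full schema.
{A, F, H}⁺: FH→C adds C; C→M adds M; HM→DE adds D, E → {A, C, D, E, F, H, M}. Minimal: {F, H}⁺ = {C, D, E, F, H, M}; {A, H}⁺ = {A, H}; {A, F}⁺ = {A, F} — none reach the full schema.
{A, C, E, F}⁺: C→M adds M; EFM→H adds H; HM→DE adds D → {A, C, D, E, F, H, M}. Minimal: {C, E, F}⁺ = {C, D, E, F, H, M}; {A, E, F}⁺ = {A, E, F}; {A, C, F}⁺ = {A, C, F, M}; … — none reach the full schema.
{A, E, F, M}⁺: EFM→H adds H; FH→C adds C; HM→DE adds D → {A, C, D, E, F, H, M}. Minimal: {E, F, M}⁺ = {C, D, E, F, H, M}; {A, F, M}⁺ = {A, F, M}; {A, E, M}⁺ = {A, E, M}; … — none reach the full schema.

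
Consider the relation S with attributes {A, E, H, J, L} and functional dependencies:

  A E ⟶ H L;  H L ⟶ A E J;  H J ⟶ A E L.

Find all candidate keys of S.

{A, E}⁺: AE→HL adds H, L; HL→AEJ adds J → {A, E, H, J, L}.
{H, J}⁺: HJ→AEL adds A, E, L → {A, E, H, J, L}.
{H, L}⁺: HL→AEJ adds A, E, J → {A, E, H, J, L}.

{A, E}; {H, J}; {H, L}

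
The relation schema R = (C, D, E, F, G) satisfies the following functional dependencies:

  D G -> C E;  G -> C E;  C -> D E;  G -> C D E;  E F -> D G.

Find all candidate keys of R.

{C, F}; {E, F}; {F, G}

Attribute F never appears on the right-hand side of any dependency, so F must belong to every candidate key.
{F}⁺ = {F}, which is not all of the schema, so we must add further attributes.
{C, F}⁺: C→DE adds D, E; EF→DG adds G → {C, D, E, F, G}. Minimal: {F}⁺ = {F}; {C}⁺ = {C, D, E} — none reach the full schema.
{E, F}⁺: EF→DG adds D, G; DG→CE adds C → {C, D, E, F, G}. Minimal: {F}⁺ = {F}; {E}⁺ = {E} — none reach the full schema.
{F, G}⁺: G→CE adds C, E; C→DE adds D → {C, D, E, F, G}. Minimal: {G}⁺ = {C, D, E, G}; {F}⁺ = {F} — none reach the full schema.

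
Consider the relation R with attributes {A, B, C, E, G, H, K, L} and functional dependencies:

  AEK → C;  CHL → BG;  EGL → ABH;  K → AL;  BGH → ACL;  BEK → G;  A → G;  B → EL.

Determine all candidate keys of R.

(B, K); (E, K); (C, H, K)

Attribute K never appears on the right-hand side of any dependency, so K must belong to every candidate key.
{K}⁺ = {A, G, K, L}, which is not all of the schema, so we must add further attributes.
{B, K}⁺: K→AL adds A, L; A→G adds G; B→EL adds E; AEK→C adds C; EGL→ABH adds H → {A, B, C, E, G, H, K, L}. Minimal: {K}⁺ = {A, G, K, L}; {B}⁺ = {B, E, L} — none reach the full schema.
{E, K}⁺: K→AL adds A, L; A→G adds G; AEK→C adds C; EGL→ABH adds B, H → {A, B, C, E, G, H, K, L}. Minimal: {K}⁺ = {A, G, K, L}; {E}⁺ = {E} — none reach the full schema.
{C, H, K}⁺: K→AL adds A, L; A→G adds G; CHL→BG adds B; B→EL adds E → {A, B, C, E, G, H, K, L}. Minimal: {H, K}⁺ = {A, G, H, K, L}; {C, K}⁺ = {A, C, G, K, L}; {C, H}⁺ = {C, H} — none reach the full schema.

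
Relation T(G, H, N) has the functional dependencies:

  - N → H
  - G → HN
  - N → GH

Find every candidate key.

(G); (N)

{G}⁺: G→HN adds H, N → {G, H, N}.
{N}⁺: N→H adds H; N→GH adds G → {G, H, N}.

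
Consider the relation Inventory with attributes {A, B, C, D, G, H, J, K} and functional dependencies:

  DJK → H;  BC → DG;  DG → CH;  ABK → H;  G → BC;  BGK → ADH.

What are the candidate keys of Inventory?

{G, J, K}; {B, C, J, K}

Attributes J, K never appear on any right-hand side, so every candidate key must contain {J, K}.
{J, K}⁺ = {J, K}, which is not all of the schema, so we must add further attributes.
{G, J, K}⁺: G→BC adds B, C; BGK→ADH adds A, D, H → {A, B, C, D, G, H, J, K}. Minimal: {J, K}⁺ = {J, K}; {G, K}⁺ = {A, B, C, D, G, H, K}; {G, J}⁺ = {B, C, D, G, H, J} — none reach the full schema.
{B, C, J, K}⁺: BC→DG adds D, G; DG→CH adds H; BGK→ADH adds A → {A, B, C, D, G, H, J, K}. Minimal: {C, J, K}⁺ = {C, J, K}; {B, J, K}⁺ = {B, J, K}; {B, C, K}⁺ = {A, B, C, D, G, H, K}; … — none reach the full schema.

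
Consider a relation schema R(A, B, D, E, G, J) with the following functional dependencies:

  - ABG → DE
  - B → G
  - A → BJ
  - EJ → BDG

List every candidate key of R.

{A}⁺: A→BJ adds B, J; B→G adds G; ABG→DE adds D, E → {A, B, D, E, G, J}.

{A}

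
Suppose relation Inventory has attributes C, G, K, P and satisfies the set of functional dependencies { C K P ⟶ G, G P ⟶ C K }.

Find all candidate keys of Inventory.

Attribute P never appears on the right-hand side of any dependency, so P must belong to every candidate key.
{P}⁺ = {P}, which is not all of the schema, so we must add further attributes.
{G, P}⁺: GP→CK adds C, K → {C, G, K, P}. Minimal: {P}⁺ = {P}; {G}⁺ = {G} — none reach the full schema.
{C, K, P}⁺: CKP→G adds G → {C, G, K, P}. Minimal: {K, P}⁺ = {K, P}; {C, P}⁺ = {C, P}; {C, K}⁺ = {C, K} — none reach the full schema.
Any other superkey contains one of these as a subset, so there are no further candidate keys.

{G, P}; {C, K, P}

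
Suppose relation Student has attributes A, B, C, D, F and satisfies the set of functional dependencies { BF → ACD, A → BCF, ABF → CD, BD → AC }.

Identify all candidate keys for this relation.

{A}⁺: A→BCF adds B, C, F; ABF→CD adds D → {A, B, C, D, F}.
{B, D}⁺: BD→AC adds A, C; A→BCF adds F → {A, B, C, D, F}. Minimal: {D}⁺ = {D}; {B}⁺ = {B} — none reach the full schema.
{B, F}⁺: BF→ACD adds A, C, D → {A, B, C, D, F}. Minimal: {F}⁺ = {F}; {B}⁺ = {B} — none reach the full schema.

A, BD, BF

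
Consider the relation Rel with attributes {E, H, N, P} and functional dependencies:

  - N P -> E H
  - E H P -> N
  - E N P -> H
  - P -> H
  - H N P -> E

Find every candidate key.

(E, P), (N, P)

{E, P}⁺: P→H adds H; EHP→N adds N → {E, H, N, P}. Minimal: {P}⁺ = {H, P}; {E}⁺ = {E} — none reach the full schema.
{N, P}⁺: NP→EH adds E, H → {E, H, N, P}. Minimal: {P}⁺ = {H, P}; {N}⁺ = {N} — none reach the full schema.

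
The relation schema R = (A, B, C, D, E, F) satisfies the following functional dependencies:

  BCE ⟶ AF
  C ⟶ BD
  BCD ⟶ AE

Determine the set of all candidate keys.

(C)

{C}⁺: C→BD adds B, D; BCD→AE adds A, E; BCE→AF adds F → {A, B, C, D, E, F}.
No other minimal superkey exists.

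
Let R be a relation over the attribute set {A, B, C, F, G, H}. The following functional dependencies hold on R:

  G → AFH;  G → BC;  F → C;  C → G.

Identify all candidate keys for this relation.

{C}⁺: C→G adds G; G→AFH adds A, F, H; G→BC adds B → {A, B, C, F, G, H}.
{F}⁺: F→C adds C; C→G adds G; G→AFH adds A, H; G→BC adds B → {A, B, C, F, G, H}.
{G}⁺: G→AFH adds A, F, H; G→BC adds B, C → {A, B, C, F, G, H}.

{C}, {F}, {G}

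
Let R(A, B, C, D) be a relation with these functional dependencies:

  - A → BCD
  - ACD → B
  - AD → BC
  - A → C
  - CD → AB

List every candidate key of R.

{A}, {C, D}

{A}⁺: A→BCD adds B, C, D → {A, B, C, D}.
{C, D}⁺: CD→AB adds A, B → {A, B, C, D}. Minimal: {D}⁺ = {D}; {C}⁺ = {C} — none reach the full schema.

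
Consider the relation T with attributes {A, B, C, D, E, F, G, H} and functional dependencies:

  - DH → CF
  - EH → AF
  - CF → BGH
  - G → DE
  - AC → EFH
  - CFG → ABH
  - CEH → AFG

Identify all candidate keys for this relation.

(A, C), (C, F), (D, H), (G, H), (C, E, H)

{A, C}⁺: AC→EFH adds E, F, H; CEH→AFG adds G; CF→BGH adds B; G→DE adds D → {A, B, C, D, E, F, G, H}. Minimal: {C}⁺ = {C}; {A}⁺ = {A} — none reach the full schema.
{C, F}⁺: CF→BGH adds B, G, H; G→DE adds D, E; CFG→ABH adds A → {A, B, C, D, E, F, G, H}. Minimal: {F}⁺ = {F}; {C}⁺ = {C} — none reach the full schema.
{D, H}⁺: DH→CF adds C, F; CF→BGH adds B, G; G→DE adds E; CFG→ABH adds A → {A, B, C, D, E, F, G, H}. Minimal: {H}⁺ = {H}; {D}⁺ = {D} — none reach the full schema.
{G, H}⁺: G→DE adds D, E; DH→CF adds C, F; EH→AF adds A; CF→BGH adds B → {A, B, C, D, E, F, G, H}. Minimal: {H}⁺ = {H}; {G}⁺ = {D, E, G} — none reach the full schema.
{C, E, H}⁺: EH→AF adds A, F; CF→BGH adds B, G; G→DE adds D → {A, B, C, D, E, F, G, H}. Minimal: {E, H}⁺ = {A, E, F, H}; {C, H}⁺ = {C, H}; {C, E}⁺ = {C, E} — none reach the full schema.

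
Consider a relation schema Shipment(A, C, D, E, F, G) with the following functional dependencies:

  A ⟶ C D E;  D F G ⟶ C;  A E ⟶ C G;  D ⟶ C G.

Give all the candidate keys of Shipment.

(A, F)

{A, F}⁺: A→CDE adds C, D, E; AE→CG adds G → {A, C, D, E, F, G}. Minimal: {F}⁺ = {F}; {A}⁺ = {A, C, D, E, G} — none reach the full schema.
No other minimal superkey exists.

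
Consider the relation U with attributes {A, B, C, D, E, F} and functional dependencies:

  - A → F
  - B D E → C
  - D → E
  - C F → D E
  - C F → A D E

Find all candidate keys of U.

Attribute B never appears on the right-hand side of any dependency, so B must belong to every candidate key.
{B}⁺ = {B}, which is not all of the schema, so we must add further attributes.
{A, B, C}⁺: A→F adds F; CF→DE adds D, E → {A, B, C, D, E, F}.
{A, B, D}⁺: A→F adds F; D→E adds E; BDE→C adds C → {A, B, C, D, E, F}.
{B, C, F}⁺: CF→DE adds D, E; CF→ADE adds A → {A, B, C, D, E, F}.
{B, D, F}⁺: D→E adds E; BDE→C adds C; CF→ADE adds A → {A, B, C, D, E, F}.
Any other superkey contains one of these as a subset, so there are no further candidate keys.

ABC; ABD; BCF; BDF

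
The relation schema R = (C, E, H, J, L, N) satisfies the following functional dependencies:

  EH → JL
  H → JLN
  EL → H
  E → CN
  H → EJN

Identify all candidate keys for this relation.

H, EL

{H}⁺: H→JLN adds J, L, N; H→EJN adds E; E→CN adds C → {C, E, H, J, L, N}.
{E, L}⁺: EL→H adds H; E→CN adds C, N; H→EJN adds J → {C, E, H, J, L, N}.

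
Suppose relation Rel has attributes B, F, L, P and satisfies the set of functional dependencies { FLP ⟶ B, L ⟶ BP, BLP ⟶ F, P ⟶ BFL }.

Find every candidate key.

L, P

{L}⁺: L→BP adds B, P; BLP→F adds F → {B, F, L, P}.
{P}⁺: P→BFL adds B, F, L → {B, F, L, P}.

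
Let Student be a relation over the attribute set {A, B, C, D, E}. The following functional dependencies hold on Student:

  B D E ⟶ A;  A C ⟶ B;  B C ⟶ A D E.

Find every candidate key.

Attribute C never appears on the right-hand side of any dependency, so C must belong to every candidate key.
{C}⁺ = {C}, which is not all of the schema, so we must add further attributes.
{A, C}⁺: AC→B adds B; BC→ADE adds D, E → {A, B, C, D, E}.
{B, C}⁺: BC→ADE adds A, D, E → {A, B, C, D, E}.
Any other superkey contains one of these as a subset, so there are no further candidate keys.

{A, C}; {B, C}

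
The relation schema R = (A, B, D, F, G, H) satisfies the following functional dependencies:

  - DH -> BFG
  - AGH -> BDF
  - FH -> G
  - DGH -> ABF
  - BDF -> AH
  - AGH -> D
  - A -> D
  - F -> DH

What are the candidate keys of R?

{F}, {A, H}, {D, H}

{F}⁺: F→DH adds D, H; DH→BFG adds B, G; DGH→ABF adds A → {A, B, D, F, G, H}.
{A, H}⁺: A→D adds D; DH→BFG adds B, F, G → {A, B, D, F, G, H}. Minimal: {H}⁺ = {H}; {A}⁺ = {A, D} — none reach the full schema.
{D, H}⁺: DH→BFG adds B, F, G; DGH→ABF adds A → {A, B, D, F, G, H}. Minimal: {H}⁺ = {H}; {D}⁺ = {D} — none reach the full schema.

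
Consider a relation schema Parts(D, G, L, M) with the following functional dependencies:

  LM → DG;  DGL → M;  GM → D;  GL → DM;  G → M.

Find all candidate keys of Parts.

(G, L), (L, M)

Attribute L never appears on the right-hand side of any dependency, so L must belong to every candidate key.
{L}⁺ = {L}, which is not all of the schema, so we must add further attributes.
{G, L}⁺: GL→DM adds D, M → {D, G, L, M}.
{L, M}⁺: LM→DG adds D, G → {D, G, L, M}.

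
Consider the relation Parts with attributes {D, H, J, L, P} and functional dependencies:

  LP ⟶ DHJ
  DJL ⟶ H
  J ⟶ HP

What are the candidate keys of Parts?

Attribute L never appears on the right-hand side of any dependency, so L must belong to every candidate key.
{L}⁺ = {L}, which is not all of the schema, so we must add further attributes.
{J, L}⁺: J→HP adds H, P; LP→DHJ adds D → {D, H, J, L, P}.
{L, P}⁺: LP→DHJ adds D, H, J → {D, H, J, L, P}.
Any other superkey contains one of these as a subset, so there are no further candidate keys.

(J, L), (L, P)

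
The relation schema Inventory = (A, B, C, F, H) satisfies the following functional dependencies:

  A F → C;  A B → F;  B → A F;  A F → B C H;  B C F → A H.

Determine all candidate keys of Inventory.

{B}⁺: B→AF adds A, F; AF→BCH adds C, H → {A, B, C, F, H}.
{A, F}⁺: AF→C adds C; AF→BCH adds B, H → {A, B, C, F, H}. Minimal: {F}⁺ = {F}; {A}⁺ = {A} — none reach the full schema.

(B), (A, F)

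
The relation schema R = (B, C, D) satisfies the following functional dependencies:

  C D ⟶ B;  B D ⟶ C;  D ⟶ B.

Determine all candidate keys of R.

(D)

Attribute D never appears on the right-hand side of any dependency, so D must belong to every candidate key.
{D}⁺ = {B, C, D}, which is all of the schema, so {D} is the only candidate key.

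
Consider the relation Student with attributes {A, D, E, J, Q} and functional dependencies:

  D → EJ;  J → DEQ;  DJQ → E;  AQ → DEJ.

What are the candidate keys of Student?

{A, D}, {A, J}, {A, Q}

Attribute A never appears on the right-hand side of any dependency, so A must belong to every candidate key.
{A}⁺ = {A}, which is not all of the schema, so we must add further attributes.
{A, D}⁺: D→EJ adds E, J; J→DEQ adds Q → {A, D, E, J, Q}. Minimal: {D}⁺ = {D, E, J, Q}; {A}⁺ = {A} — none reach the full schema.
{A, J}⁺: J→DEQ adds D, E, Q → {A, D, E, J, Q}. Minimal: {J}⁺ = {D, E, J, Q}; {A}⁺ = {A} — none reach the full schema.
{A, Q}⁺: AQ→DEJ adds D, E, J → {A, D, E, J, Q}. Minimal: {Q}⁺ = {Q}; {A}⁺ = {A} — none reach the full schema.
Any other superkey contains one of these as a subset, so there are no further candidate keys.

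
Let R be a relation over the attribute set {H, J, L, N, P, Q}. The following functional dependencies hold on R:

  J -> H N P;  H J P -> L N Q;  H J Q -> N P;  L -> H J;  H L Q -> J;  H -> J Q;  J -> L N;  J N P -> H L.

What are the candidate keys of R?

(H), (J), (L)

{H}⁺: H→JQ adds J, Q; J→LN adds L, N; J→HNP adds P → {H, J, L, N, P, Q}.
{J}⁺: J→HNP adds H, N, P; HJP→LNQ adds L, Q → {H, J, L, N, P, Q}.
{L}⁺: L→HJ adds H, J; H→JQ adds Q; J→LN adds N; J→HNP adds P → {H, J, L, N, P, Q}.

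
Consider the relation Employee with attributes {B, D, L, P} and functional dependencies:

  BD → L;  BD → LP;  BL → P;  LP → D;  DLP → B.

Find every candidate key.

{B, D}⁺: BD→L adds L; BD→LP adds P → {B, D, L, P}.
{B, L}⁺: BL→P adds P; LP→D adds D → {B, D, L, P}.
{L, P}⁺: LP→D adds D; DLP→B adds B → {B, D, L, P}.

{B, D}, {B, L}, {L, P}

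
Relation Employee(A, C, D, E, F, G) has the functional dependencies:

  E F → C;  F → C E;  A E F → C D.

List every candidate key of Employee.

{A, F, G}

Attributes A, F, G never appear on any right-hand side, so every candidate key must contain {A, F, G}.
{A, F, G}⁺ = {A, C, D, E, F, G}, which is all of the schema, so {A, F, G} is the only candidate key.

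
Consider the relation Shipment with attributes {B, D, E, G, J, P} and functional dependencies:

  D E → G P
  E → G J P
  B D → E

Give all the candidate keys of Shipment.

{B, D}

Attributes B, D never appear on any right-hand side, so every candidate key must contain {B, D}.
{B, D}⁺ = {B, D, E, G, J, P}, which is all of the schema, so {B, D} is the only candidate key.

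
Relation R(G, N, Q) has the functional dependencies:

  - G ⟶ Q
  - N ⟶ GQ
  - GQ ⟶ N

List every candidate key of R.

(G); (N)

{G}⁺: G→Q adds Q; GQ→N adds N → {G, N, Q}.
{N}⁺: N→GQ adds G, Q → {G, N, Q}.
Any other superkey contains one of these as a subset, so there are no further candidate keys.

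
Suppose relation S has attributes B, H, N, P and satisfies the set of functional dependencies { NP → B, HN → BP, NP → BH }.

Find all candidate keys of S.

{H, N}; {N, P}

Attribute N never appears on the right-hand side of any dependency, so N must belong to every candidate key.
{N}⁺ = {N}, which is not all of the schema, so we must add further attributes.
{H, N}⁺: HN→BP adds B, P → {B, H, N, P}.
{N, P}⁺: NP→B adds B; NP→BH adds H → {B, H, N, P}.
Any other superkey contains one of these as a subset, so there are no further candidate keys.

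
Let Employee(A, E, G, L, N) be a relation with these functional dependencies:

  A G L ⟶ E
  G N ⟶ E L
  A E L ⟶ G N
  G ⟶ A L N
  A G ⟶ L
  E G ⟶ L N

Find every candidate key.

{G}, {A, E, L}

{G}⁺: G→ALN adds A, L, N; AGL→E adds E → {A, E, G, L, N}.
{A, E, L}⁺: AEL→GN adds G, N → {A, E, G, L, N}.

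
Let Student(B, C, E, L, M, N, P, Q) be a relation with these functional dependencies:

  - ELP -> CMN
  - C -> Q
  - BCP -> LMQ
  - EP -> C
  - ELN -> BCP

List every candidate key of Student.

Attribute E never appears on the right-hand side of any dependency, so E must belong to every candidate key.
{E}⁺ = {E}, which is not all of the schema, so we must add further attributes.
{B, E, P}⁺: EP→C adds C; C→Q adds Q; BCP→LMQ adds L, M; ELP→CMN adds N → {B, C, E, L, M, N, P, Q}.
{E, L, N}⁺: ELN→BCP adds B, C, P; ELP→CMN adds M; C→Q adds Q → {B, C, E, L, M, N, P, Q}.
{E, L, P}⁺: ELP→CMN adds C, M, N; C→Q adds Q; ELN→BCP adds B → {B, C, E, L, M, N, P, Q}.
Any other superkey contains one of these as a subset, so there are no further candidate keys.

{B, E, P}; {E, L, N}; {E, L, P}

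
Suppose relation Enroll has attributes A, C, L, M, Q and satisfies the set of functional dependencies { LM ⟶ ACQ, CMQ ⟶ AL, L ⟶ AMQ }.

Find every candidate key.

{L}⁺: L→AMQ adds A, M, Q; LM→ACQ adds C → {A, C, L, M, Q}.
{C, M, Q}⁺: CMQ→AL adds A, L → {A, C, L, M, Q}. Minimal: {M, Q}⁺ = {M, Q}; {C, Q}⁺ = {C, Q}; {C, M}⁺ = {C, M} — none reach the full schema.
Any other superkey contains one of these as a subset, so there are no further candidate keys.

{L}, {C, M, Q}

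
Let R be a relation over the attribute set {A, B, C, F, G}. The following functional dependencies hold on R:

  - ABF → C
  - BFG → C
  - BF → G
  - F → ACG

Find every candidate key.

BF

Attributes B, F never appear on any right-hand side, so every candidate key must contain {B, F}.
{B, F}⁺ = {A, B, C, F, G}, which is all of the schema, so {B, F} is the only candidate key.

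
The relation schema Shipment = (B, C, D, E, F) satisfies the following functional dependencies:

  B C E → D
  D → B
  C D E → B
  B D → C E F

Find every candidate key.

{D}; {B, C, E}

{D}⁺: D→B adds B; BD→CEF adds C, E, F → {B, C, D, E, F}.
{B, C, E}⁺: BCE→D adds D; BD→CEF adds F → {B, C, D, E, F}. Minimal: {C, E}⁺ = {C, E}; {B, E}⁺ = {B, E}; {B, C}⁺ = {B, C} — none reach the full schema.
Any other superkey contains one of these as a subset, so there are no further candidate keys.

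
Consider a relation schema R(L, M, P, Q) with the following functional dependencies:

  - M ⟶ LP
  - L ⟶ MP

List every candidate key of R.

LQ, MQ

Attribute Q never appears on the right-hand side of any dependency, so Q must belong to every candidate key.
{Q}⁺ = {Q}, which is not all of the schema, so we must add further attributes.
{L, Q}⁺: L→MP adds M, P → {L, M, P, Q}. Minimal: {Q}⁺ = {Q}; {L}⁺ = {L, M, P} — none reach the full schema.
{M, Q}⁺: M→LP adds L, P → {L, M, P, Q}. Minimal: {Q}⁺ = {Q}; {M}⁺ = {L, M, P} — none reach the full schema.
Any other superkey contains one of these as a subset, so there are no further candidate keys.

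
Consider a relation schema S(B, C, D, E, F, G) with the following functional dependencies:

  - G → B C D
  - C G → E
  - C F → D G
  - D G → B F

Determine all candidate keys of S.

{G}, {C, F}

{G}⁺: G→BCD adds B, C, D; CG→E adds E; DG→BF adds F → {B, C, D, E, F, G}.
{C, F}⁺: CF→DG adds D, G; DG→BF adds B; CG→E adds E → {B, C, D, E, F, G}. Minimal: {F}⁺ = {F}; {C}⁺ = {C} — none reach the full schema.
Any other superkey contains one of these as a subset, so there are no further candidate keys.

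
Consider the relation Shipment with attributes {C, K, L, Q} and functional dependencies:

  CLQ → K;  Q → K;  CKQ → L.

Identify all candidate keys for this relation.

{C, Q}

{C, Q}⁺: Q→K adds K; CKQ→L adds L → {C, K, L, Q}. Minimal: {Q}⁺ = {K, Q}; {C}⁺ = {C} — none reach the full schema.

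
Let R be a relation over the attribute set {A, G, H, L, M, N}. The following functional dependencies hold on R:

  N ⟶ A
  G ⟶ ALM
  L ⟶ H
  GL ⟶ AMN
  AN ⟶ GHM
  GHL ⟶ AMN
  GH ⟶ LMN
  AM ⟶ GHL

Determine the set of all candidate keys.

{G}, {N}, {A, M}

{G}⁺: G→ALM adds A, L, M; L→H adds H; GL→AMN adds N → {A, G, H, L, M, N}.
{N}⁺: N→A adds A; AN→GHM adds G, H, M; GH→LMN adds L → {A, G, H, L, M, N}.
{A, M}⁺: AM→GHL adds G, H, L; GL→AMN adds N → {A, G, H, L, M, N}. Minimal: {M}⁺ = {M}; {A}⁺ = {A} — none reach the full schema.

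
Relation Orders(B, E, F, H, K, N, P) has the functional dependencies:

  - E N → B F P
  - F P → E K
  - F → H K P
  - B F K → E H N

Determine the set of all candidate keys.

{B, F}⁺: F→HKP adds H, K, P; BFK→EHN adds E, N → {B, E, F, H, K, N, P}.
{E, N}⁺: EN→BFP adds B, F, P; FP→EK adds K; F→HKP adds H → {B, E, F, H, K, N, P}.
{F, N}⁺: F→HKP adds H, K, P; FP→EK adds E; EN→BFP adds B → {B, E, F, H, K, N, P}.

(B, F); (E, N); (F, N)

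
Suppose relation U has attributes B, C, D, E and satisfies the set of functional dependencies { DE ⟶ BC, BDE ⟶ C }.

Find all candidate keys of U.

{D, E}

Attributes D, E never appear on any right-hand side, so every candidate key must contain {D, E}.
{D, E}⁺ = {B, C, D, E}, which is all of the schema, so {D, E} is the only candidate key.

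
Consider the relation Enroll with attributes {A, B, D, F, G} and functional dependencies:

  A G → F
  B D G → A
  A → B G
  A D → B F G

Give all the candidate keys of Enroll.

{A, D}; {B, D, G}

Attribute D never appears on the right-hand side of any dependency, so D must belong to every candidate key.
{D}⁺ = {D}, which is not all of the schema, so we must add further attributes.
{A, D}⁺: A→BG adds B, G; AD→BFG adds F → {A, B, D, F, G}. Minimal: {D}⁺ = {D}; {A}⁺ = {A, B, F, G} — none reach the full schema.
{B, D, G}⁺: BDG→A adds A; AD→BFG adds F → {A, B, D, F, G}. Minimal: {D, G}⁺ = {D, G}; {B, G}⁺ = {B, G}; {B, D}⁺ = {B, D} — none reach the full schema.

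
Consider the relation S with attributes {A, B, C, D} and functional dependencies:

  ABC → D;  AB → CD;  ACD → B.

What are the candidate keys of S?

{A, B}; {A, C, D}

Attribute A never appears on the right-hand side of any dependency, so A must belong to every candidate key.
{A}⁺ = {A}, which is not all of the schema, so we must add further attributes.
{A, B}⁺: AB→CD adds C, D → {A, B, C, D}.
{A, C, D}⁺: ACD→B adds B → {A, B, C, D}.
Any other superkey contains one of these as a subset, so there are no further candidate keys.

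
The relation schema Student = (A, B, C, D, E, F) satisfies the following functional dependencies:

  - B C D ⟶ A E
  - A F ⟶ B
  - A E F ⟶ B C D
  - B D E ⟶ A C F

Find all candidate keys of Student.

{A, E, F}, {B, C, D}, {B, D, E}, {A, C, D, F}

{A, E, F}⁺: AF→B adds B; AEF→BCD adds C, D → {A, B, C, D, E, F}. Minimal: {E, F}⁺ = {E, F}; {A, F}⁺ = {A, B, F}; {A, E}⁺ = {A, E} — none reach the full schema.
{B, C, D}⁺: BCD→AE adds A, E; BDE→ACF adds F → {A, B, C, D, E, F}. Minimal: {C, D}⁺ = {C, D}; {B, D}⁺ = {B, D}; {B, C}⁺ = {B, C} — none reach the full schema.
{B, D, E}⁺: BDE→ACF adds A, C, F → {A, B, C, D, E, F}. Minimal: {D, E}⁺ = {D, E}; {B, E}⁺ = {B, E}; {B, D}⁺ = {B, D} — none reach the full schema.
{A, C, D, F}⁺: AF→B adds B; BCD→AE adds E → {A, B, C, D, E, F}. Minimal: {C, D, F}⁺ = {C, D, F}; {A, D, F}⁺ = {A, B, D, F}; {A, C, F}⁺ = {A, B, C, F}; … — none reach the full schema.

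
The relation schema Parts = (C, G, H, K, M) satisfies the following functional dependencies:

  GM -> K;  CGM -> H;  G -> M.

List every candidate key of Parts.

Attributes C, G never appear on any right-hand side, so every candidate key must contain {C, G}.
{C, G}⁺ = {C, G, H, K, M}, which is all of the schema, so {C, G} is the only candidate key.

CG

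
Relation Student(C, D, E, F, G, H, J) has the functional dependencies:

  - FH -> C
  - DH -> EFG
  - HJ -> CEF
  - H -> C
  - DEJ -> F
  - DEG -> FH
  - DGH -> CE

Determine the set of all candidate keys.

Attributes D, J never appear on any right-hand side, so every candidate key must contain {D, J}.
{D, J}⁺ = {D, J}, which is not all of the schema, so we must add further attributes.
{D, H, J}⁺: DH→EFG adds E, F, G; HJ→CEF adds C → {C, D, E, F, G, H, J}. Minimal: {H, J}⁺ = {C, E, F, H, J}; {D, J}⁺ = {D, J}; {D, H}⁺ = {C, D, E, F, G, H} — none reach the full schema.
{D, E, G, J}⁺: DEJ→F adds F; DEG→FH adds H; DGH→CE adds C → {C, D, E, F, G, H, J}. Minimal: {E, G, J}⁺ = {E, G, J}; {D, G, J}⁺ = {D, G, J}; {D, E, J}⁺ = {D, E, F, J}; … — none reach the full schema.

DHJ, DEGJ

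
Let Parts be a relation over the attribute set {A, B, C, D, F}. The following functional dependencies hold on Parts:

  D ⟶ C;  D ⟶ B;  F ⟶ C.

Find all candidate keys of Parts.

Attributes A, D, F never appear on any right-hand side, so every candidate key must contain {A, D, F}.
{A, D, F}⁺ = {A, B, C, D, F}, which is all of the schema, so {A, D, F} is the only candidate key.

(A, D, F)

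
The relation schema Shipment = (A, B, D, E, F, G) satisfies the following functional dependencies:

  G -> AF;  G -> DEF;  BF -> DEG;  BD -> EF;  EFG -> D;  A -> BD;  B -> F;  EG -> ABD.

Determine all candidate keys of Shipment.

A, B, G

{A}⁺: A→BD adds B, D; B→F adds F; BF→DEG adds E, G → {A, B, D, E, F, G}.
{B}⁺: B→F adds F; BF→DEG adds D, E, G; EG→ABD adds A → {A, B, D, E, F, G}.
{G}⁺: G→AF adds A, F; G→DEF adds D, E; A→BD adds B → {A, B, D, E, F, G}.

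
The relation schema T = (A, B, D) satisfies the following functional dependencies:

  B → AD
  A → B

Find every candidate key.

{A}⁺: A→B adds B; B→AD adds D → {A, B, D}.
{B}⁺: B→AD adds A, D → {A, B, D}.

(A), (B)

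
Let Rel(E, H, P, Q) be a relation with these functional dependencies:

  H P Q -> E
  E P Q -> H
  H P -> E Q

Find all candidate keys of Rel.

(H, P); (E, P, Q)

Attribute P never appears on the right-hand side of any dependency, so P must belong to every candidate key.
{P}⁺ = {P}, which is not all of the schema, so we must add further attributes.
{H, P}⁺: HP→EQ adds E, Q → {E, H, P, Q}. Minimal: {P}⁺ = {P}; {H}⁺ = {H} — none reach the full schema.
{E, P, Q}⁺: EPQ→H adds H → {E, H, P, Q}. Minimal: {P, Q}⁺ = {P, Q}; {E, Q}⁺ = {E, Q}; {E, P}⁺ = {E, P} — none reach the full schema.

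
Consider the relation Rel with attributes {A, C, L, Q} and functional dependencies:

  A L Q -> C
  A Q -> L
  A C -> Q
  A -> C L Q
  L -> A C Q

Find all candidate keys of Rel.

A, L

{A}⁺: A→CLQ adds C, L, Q → {A, C, L, Q}.
{L}⁺: L→ACQ adds A, C, Q → {A, C, L, Q}.
Any other superkey contains one of these as a subset, so there are no further candidate keys.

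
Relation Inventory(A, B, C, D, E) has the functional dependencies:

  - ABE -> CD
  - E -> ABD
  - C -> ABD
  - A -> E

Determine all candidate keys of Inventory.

(A), (C), (E)

{A}⁺: A→E adds E; E→ABD adds B, D; ABE→CD adds C → {A, B, C, D, E}.
{C}⁺: C→ABD adds A, B, D; A→E adds E → {A, B, C, D, E}.
{E}⁺: E→ABD adds A, B, D; ABE→CD adds C → {A, B, C, D, E}.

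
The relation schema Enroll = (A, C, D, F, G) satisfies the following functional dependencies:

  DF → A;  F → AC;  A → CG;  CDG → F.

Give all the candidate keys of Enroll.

Attribute D never appears on the right-hand side of any dependency, so D must belong to every candidate key.
{D}⁺ = {D}, which is not all of the schema, so we must add further attributes.
{A, D}⁺: A→CG adds C, G; CDG→F adds F → {A, C, D, F, G}.
{D, F}⁺: DF→A adds A; F→AC adds C; A→CG adds G → {A, C, D, F, G}.
{C, D, G}⁺: CDG→F adds F; DF→A adds A → {A, C, D, F, G}.
Any other superkey contains one of these as a subset, so there are no further candidate keys.

AD, DF, CDG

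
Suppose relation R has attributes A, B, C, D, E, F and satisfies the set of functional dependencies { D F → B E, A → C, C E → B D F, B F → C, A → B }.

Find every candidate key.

{A, E}; {A, D, F}

Attribute A never appears on the right-hand side of any dependency, so A must belong to every candidate key.
{A}⁺ = {A, B, C}, which is not all of the schema, so we must add further attributes.
{A, E}⁺: A→C adds C; CE→BDF adds B, D, F → {A, B, C, D, E, F}.
{A, D, F}⁺: DF→BE adds B, E; A→C adds C → {A, B, C, D, E, F}.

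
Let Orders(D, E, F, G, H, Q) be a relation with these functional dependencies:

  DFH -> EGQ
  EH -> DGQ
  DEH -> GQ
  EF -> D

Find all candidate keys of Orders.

Attributes F, H never appear on any right-hand side, so every candidate key must contain {F, H}.
{F, H}⁺ = {F, H}, which is not all of the schema, so we must add further attributes.
{D, F, H}⁺: DFH→EGQ adds E, G, Q → {D, E, F, G, H, Q}.
{E, F, H}⁺: EH→DGQ adds D, G, Q → {D, E, F, G, H, Q}.

{D, F, H}; {E, F, H}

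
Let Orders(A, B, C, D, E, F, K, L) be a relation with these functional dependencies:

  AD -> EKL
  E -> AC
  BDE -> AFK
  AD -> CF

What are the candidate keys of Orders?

ABD; BDE

Attributes B, D never appear on any right-hand side, so every candidate key must contain {B, D}.
{B, D}⁺ = {B, D}, which is not all of the schema, so we must add further attributes.
{A, B, D}⁺: AD→EKL adds E, K, L; E→AC adds C; BDE→AFK adds F → {A, B, C, D, E, F, K, L}. Minimal: {B, D}⁺ = {B, D}; {A, D}⁺ = {A, C, D, E, F, K, L}; {A, B}⁺ = {A, B} — none reach the full schema.
{B, D, E}⁺: E→AC adds A, C; BDE→AFK adds F, K; AD→EKL adds L → {A, B, C, D, E, F, K, L}. Minimal: {D, E}⁺ = {A, C, D, E, F, K, L}; {B, E}⁺ = {A, B, C, E}; {B, D}⁺ = {B, D} — none reach the full schema.
Any other superkey contains one of these as a subset, so there are no further candidate keys.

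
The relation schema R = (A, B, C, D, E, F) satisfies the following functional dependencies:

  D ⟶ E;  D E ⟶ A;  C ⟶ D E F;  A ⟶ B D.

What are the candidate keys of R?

{C}

Attribute C never appears on the right-hand side of any dependency, so C must belong to every candidate key.
{C}⁺ = {A, B, C, D, E, F}, which is all of the schema, so {C} is the only candidate key.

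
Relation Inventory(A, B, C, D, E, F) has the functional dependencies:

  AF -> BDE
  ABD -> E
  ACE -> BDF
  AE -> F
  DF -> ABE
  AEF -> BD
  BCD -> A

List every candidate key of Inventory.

Attribute C never appears on the right-hand side of any dependency, so C must belong to every candidate key.
{C}⁺ = {C}, which is not all of the schema, so we must add further attributes.
{A, C, E}⁺: ACE→BDF adds B, D, F → {A, B, C, D, E, F}. Minimal: {C, E}⁺ = {C, E}; {A, E}⁺ = {A, B, D, E, F}; {A, C}⁺ = {A, C} — none reach the full schema.
{A, C, F}⁺: AF→BDE adds B, D, E → {A, B, C, D, E, F}. Minimal: {C, F}⁺ = {C, F}; {A, F}⁺ = {A, B, D, E, F}; {A, C}⁺ = {A, C} — none reach the full schema.
{B, C, D}⁺: BCD→A adds A; ABD→E adds E; ACE→BDF adds F → {A, B, C, D, E, F}. Minimal: {C, D}⁺ = {C, D}; {B, D}⁺ = {B, D}; {B, C}⁺ = {B, C} — none reach the full schema.
{C, D, F}⁺: DF→ABE adds A, B, E → {A, B, C, D, E, F}. Minimal: {D, F}⁺ = {A, B, D, E, F}; {C, F}⁺ = {C, F}; {C, D}⁺ = {C, D} — none reach the full schema.

{A, C, E}, {A, C, F}, {B, C, D}, {C, D, F}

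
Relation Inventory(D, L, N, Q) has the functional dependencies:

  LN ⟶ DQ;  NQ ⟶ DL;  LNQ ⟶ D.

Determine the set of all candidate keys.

{L, N}, {N, Q}

Attribute N never appears on the right-hand side of any dependency, so N must belong to every candidate key.
{N}⁺ = {N}, which is not all of the schema, so we must add further attributes.
{L, N}⁺: LN→DQ adds D, Q → {D, L, N, Q}. Minimal: {N}⁺ = {N}; {L}⁺ = {L} — none reach the full schema.
{N, Q}⁺: NQ→DL adds D, L → {D, L, N, Q}. Minimal: {Q}⁺ = {Q}; {N}⁺ = {N} — none reach the full schema.
Any other superkey contains one of these as a subset, so there are no further candidate keys.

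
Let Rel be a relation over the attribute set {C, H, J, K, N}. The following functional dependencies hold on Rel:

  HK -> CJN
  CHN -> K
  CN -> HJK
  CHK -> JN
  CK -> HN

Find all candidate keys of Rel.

{C, K}, {C, N}, {H, K}

{C, K}⁺: CK→HN adds H, N; HK→CJN adds J → {C, H, J, K, N}. Minimal: {K}⁺ = {K}; {C}⁺ = {C} — none reach the full schema.
{C, N}⁺: CN→HJK adds H, J, K → {C, H, J, K, N}. Minimal: {N}⁺ = {N}; {C}⁺ = {C} — none reach the full schema.
{H, K}⁺: HK→CJN adds C, J, N → {C, H, J, K, N}. Minimal: {K}⁺ = {K}; {H}⁺ = {H} — none reach the full schema.
Any other superkey contains one of these as a subset, so there are no further candidate keys.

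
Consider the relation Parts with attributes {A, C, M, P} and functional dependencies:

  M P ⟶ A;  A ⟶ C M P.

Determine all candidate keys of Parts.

{A}⁺: A→CMP adds C, M, P → {A, C, M, P}.
{M, P}⁺: MP→A adds A; A→CMP adds C → {A, C, M, P}. Minimal: {P}⁺ = {P}; {M}⁺ = {M} — none reach the full schema.
Any other superkey contains one of these as a subset, so there are no further candidate keys.

(A), (M, P)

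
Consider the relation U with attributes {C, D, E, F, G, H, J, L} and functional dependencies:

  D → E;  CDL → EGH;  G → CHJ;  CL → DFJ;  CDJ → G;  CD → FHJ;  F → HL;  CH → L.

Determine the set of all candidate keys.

{G}⁺: G→CHJ adds C, H, J; CH→L adds L; CL→DFJ adds D, F; D→E adds E → {C, D, E, F, G, H, J, L}.
{C, D}⁺: D→E adds E; CD→FHJ adds F, H, J; F→HL adds L; CDL→EGH adds G → {C, D, E, F, G, H, J, L}. Minimal: {D}⁺ = {D, E}; {C}⁺ = {C} — none reach the full schema.
{C, F}⁺: F→HL adds H, L; CL→DFJ adds D, J; CDJ→G adds G; D→E adds E → {C, D, E, F, G, H, J, L}. Minimal: {F}⁺ = {F, H, L}; {C}⁺ = {C} — none reach the full schema.
{C, H}⁺: CH→L adds L; CL→DFJ adds D, F, J; CDJ→G adds G; D→E adds E → {C, D, E, F, G, H, J, L}. Minimal: {H}⁺ = {H}; {C}⁺ = {C} — none reach the full schema.
{C, L}⁺: CL→DFJ adds D, F, J; CDJ→G adds G; CD→FHJ adds H; D→E adds E → {C, D, E, F, G, H, J, L}. Minimal: {L}⁺ = {L}; {C}⁺ = {C} — none reach the full schema.

{G}; {C, D}; {C, F}; {C, H}; {C, L}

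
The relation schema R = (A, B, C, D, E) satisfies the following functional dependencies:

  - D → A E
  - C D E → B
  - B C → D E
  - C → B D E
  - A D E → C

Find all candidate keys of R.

{C}⁺: C→BDE adds B, D, E; D→AE adds A → {A, B, C, D, E}.
{D}⁺: D→AE adds A, E; ADE→C adds C; CDE→B adds B → {A, B, C, D, E}.
Any other superkey contains one of these as a subset, so there are no further candidate keys.

(C), (D)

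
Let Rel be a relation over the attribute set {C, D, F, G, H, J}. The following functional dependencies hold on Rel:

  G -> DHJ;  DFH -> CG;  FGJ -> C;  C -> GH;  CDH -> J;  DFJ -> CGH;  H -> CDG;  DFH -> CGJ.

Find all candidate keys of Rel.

{C, F}⁺: C→GH adds G, H; H→CDG adds D; DFH→CGJ adds J → {C, D, F, G, H, J}. Minimal: {F}⁺ = {F}; {C}⁺ = {C, D, G, H, J} — none reach the full schema.
{F, G}⁺: G→DHJ adds D, H, J; DFH→CG adds C → {C, D, F, G, H, J}. Minimal: {G}⁺ = {C, D, G, H, J}; {F}⁺ = {F} — none reach the full schema.
{F, H}⁺: H→CDG adds C, D, G; DFH→CGJ adds J → {C, D, F, G, H, J}. Minimal: {H}⁺ = {C, D, G, H, J}; {F}⁺ = {F} — none reach the full schema.
{D, F, J}⁺: DFJ→CGH adds C, G, H → {C, D, F, G, H, J}. Minimal: {F, J}⁺ = {F, J}; {D, J}⁺ = {D, J}; {D, F}⁺ = {D, F} — none reach the full schema.
Any other superkey contains one of these as a subset, so there are no further candidate keys.

{C, F}, {F, G}, {F, H}, {D, F, J}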